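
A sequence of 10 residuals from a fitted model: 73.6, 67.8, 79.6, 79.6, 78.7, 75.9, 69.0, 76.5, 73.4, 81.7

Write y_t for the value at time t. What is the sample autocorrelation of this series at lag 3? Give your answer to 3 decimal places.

Mean ȳ = (73.6 + 67.8 + 79.6 + 79.6 + 78.7 + 75.9 + 69.0 + 76.5 + 73.4 + 81.7)/10 = 75.5800
Σ(y_t−ȳ)(y_{t+3}−ȳ) = (-7.9596) + (-24.2736) + (1.2864) + (-26.4516) + (2.8704) + (-0.6976) + (-40.2696) = -95.4952
Denominator Σ(y_t−ȳ)² = 192.9560
r_3 = -95.4952 / 192.9560 = -0.495

-0.495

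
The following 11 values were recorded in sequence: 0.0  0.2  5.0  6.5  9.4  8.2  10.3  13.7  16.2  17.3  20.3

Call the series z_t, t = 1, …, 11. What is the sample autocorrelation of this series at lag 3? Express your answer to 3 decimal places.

Mean z̄ = (0.0 + 0.2 + 5.0 + 6.5 + 9.4 + 8.2 + 10.3 + 13.7 + 16.2 + 17.3 + 20.3)/11 = 9.7364
Numerator Σ_{t=1}^{8}(z_t−z̄)(z_{t+3}−z̄) = 75.0406
Denominator Σ(z_t−z̄)² = 447.7255
r_3 = 75.0406 / 447.7255 = 0.168

0.168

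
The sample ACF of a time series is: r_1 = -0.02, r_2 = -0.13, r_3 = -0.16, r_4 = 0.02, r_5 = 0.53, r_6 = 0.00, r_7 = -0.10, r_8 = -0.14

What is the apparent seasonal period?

The largest autocorrelation is r_5 = 0.53; the remaining lags stay at or below 0.02.
The dominant spike at lag 5 indicates a seasonal period of 5.

5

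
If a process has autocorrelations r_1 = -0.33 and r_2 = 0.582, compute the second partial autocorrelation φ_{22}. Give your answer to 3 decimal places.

0.531

φ_{22} = (r_2 − r_1²) / (1 − r_1²)
r_1² = (-0.33)² = 0.1089
Numerator = 0.582 − 0.1089 = 0.4731; denominator = 1 − 0.1089 = 0.8911
φ_{22} = 0.4731 / 0.8911 = 0.531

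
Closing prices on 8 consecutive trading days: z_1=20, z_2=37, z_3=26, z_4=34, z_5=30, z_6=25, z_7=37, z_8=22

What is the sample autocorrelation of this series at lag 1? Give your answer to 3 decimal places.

-0.635

Mean z̄ = (20 + 37 + 26 + 34 + 30 + 25 + 37 + 22)/8 = 28.8750
Deviations from mean: -8.8750, 8.1250, -2.8750, 5.1250, 1.1250, -3.8750, 8.1250, -6.8750
Σ(z_t−z̄)(z_{t+1}−z̄) = (-72.1094) + (-23.3594) + (-14.7344) + (5.7656) + (-4.3594) + (-31.4844) + (-55.8594) = -196.1406
Denominator Σ(z_t−z̄)² = 308.8750
r_1 = -196.1406 / 308.8750 = -0.635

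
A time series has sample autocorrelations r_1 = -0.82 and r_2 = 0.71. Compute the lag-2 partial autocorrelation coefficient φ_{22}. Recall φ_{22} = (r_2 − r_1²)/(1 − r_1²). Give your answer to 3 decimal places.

φ_{22} = (r_2 − r_1²) / (1 − r_1²)
r_1² = (-0.82)² = 0.6724
Numerator = 0.71 − 0.6724 = 0.0376; denominator = 1 − 0.6724 = 0.3276
φ_{22} = 0.0376 / 0.3276 = 0.115

0.115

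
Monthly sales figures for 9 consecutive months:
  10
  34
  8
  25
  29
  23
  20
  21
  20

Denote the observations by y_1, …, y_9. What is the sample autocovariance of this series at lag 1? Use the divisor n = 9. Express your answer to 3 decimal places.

Mean ȳ = (10 + 34 + 8 + 25 + 29 + 23 + 20 + 21 + 20)/9 = 21.1111
Σ_{t=1}^{8}(y_t−ȳ)(y_{t+1}−ȳ) = -319.4568
γ_1 = -319.4568 / 9 = -35.495

-35.495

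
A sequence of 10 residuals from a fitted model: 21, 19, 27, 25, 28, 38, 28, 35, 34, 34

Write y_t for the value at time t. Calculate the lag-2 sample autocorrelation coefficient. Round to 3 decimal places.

0.291

Mean ȳ = (21 + 19 + 27 + 25 + 28 + 38 + 28 + 35 + 34 + 34)/10 = 28.9000
Numerator Σ_{t=1}^{8}(y_t−ȳ)(y_{t+2}−ȳ) = 102.6800
Denominator Σ(y_t−ȳ)² = 352.9000
r_2 = 102.6800 / 352.9000 = 0.291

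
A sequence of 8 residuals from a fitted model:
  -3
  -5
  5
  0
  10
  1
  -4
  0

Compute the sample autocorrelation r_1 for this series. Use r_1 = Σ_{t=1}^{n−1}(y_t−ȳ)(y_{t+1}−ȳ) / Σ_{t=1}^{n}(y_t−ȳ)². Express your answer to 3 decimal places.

-0.045

Mean ȳ = (-3 − 5 + 5 + 0 + 10 + 1 − 4 + 0)/8 = 0.5000
Deviations from mean: -3.5000, -5.5000, 4.5000, -0.5000, 9.5000, 0.5000, -4.5000, -0.5000
Numerator Σ_{t=1}^{7}(y_t−ȳ)(y_{t+1}−ȳ) = -7.7500
Denominator Σ(y_t−ȳ)² = 174.0000
r_1 = -7.7500 / 174.0000 = -0.045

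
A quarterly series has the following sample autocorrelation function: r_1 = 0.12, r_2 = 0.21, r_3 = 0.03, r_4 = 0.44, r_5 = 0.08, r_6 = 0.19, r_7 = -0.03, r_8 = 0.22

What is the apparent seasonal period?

The largest autocorrelation is r_4 = 0.44, with a weaker echo at lag 8 (0.22); the remaining lags stay at or below 0.21.
The dominant spike at lag 4 indicates a seasonal period of 4.

4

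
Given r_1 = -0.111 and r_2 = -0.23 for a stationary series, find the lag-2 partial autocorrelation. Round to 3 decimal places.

-0.245

φ_{22} = (r_2 − r_1²) / (1 − r_1²)
r_1² = (-0.111)² = 0.012321
Numerator = -0.23 − 0.0123 = -0.2423; denominator = 1 − 0.0123 = 0.9877
φ_{22} = -0.2423 / 0.9877 = -0.245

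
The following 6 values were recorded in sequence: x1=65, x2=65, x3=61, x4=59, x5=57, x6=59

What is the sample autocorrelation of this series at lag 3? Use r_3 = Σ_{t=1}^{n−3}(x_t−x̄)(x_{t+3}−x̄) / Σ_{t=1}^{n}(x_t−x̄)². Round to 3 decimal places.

-0.429

Mean x̄ = (65 + 65 + 61 + 59 + 57 + 59)/6 = 61.0000
Numerator Σ_{t=1}^{3}(x_t−x̄)(x_{t+3}−x̄) = -24.0000
Denominator Σ(x_t−x̄)² = 56.0000
r_3 = -24.0000 / 56.0000 = -0.429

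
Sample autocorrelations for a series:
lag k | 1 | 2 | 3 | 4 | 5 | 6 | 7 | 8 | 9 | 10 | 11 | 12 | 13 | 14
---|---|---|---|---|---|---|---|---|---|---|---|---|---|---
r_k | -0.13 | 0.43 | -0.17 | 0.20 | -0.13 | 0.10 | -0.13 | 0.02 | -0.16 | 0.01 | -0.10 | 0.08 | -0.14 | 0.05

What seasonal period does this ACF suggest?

2

The largest autocorrelation is r_2 = 0.43, with a weaker echo at lag 4 (0.20); the remaining lags stay at or below 0.10.
The dominant spike at lag 2 indicates a seasonal period of 2.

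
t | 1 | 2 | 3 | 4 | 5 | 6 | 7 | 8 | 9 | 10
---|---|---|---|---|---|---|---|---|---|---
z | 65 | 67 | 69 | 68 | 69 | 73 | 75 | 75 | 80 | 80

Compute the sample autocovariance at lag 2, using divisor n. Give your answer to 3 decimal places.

8.828

Mean z̄ = (65 + 67 + 69 + 68 + 69 + 73 + 75 + 75 + 80 + 80)/10 = 72.1000
Σ_{t=1}^{8}(z_t−z̄)(z_{t+2}−z̄) = 88.2800
γ_2 = 88.2800 / 10 = 8.828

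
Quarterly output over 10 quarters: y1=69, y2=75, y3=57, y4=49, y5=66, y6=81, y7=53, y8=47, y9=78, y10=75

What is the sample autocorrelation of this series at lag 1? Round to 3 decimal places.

0.006

Mean ȳ = (69 + 75 + 57 + 49 + 66 + 81 + 53 + 47 + 78 + 75)/10 = 65.0000
Numerator Σ_{t=1}^{9}(y_t−ȳ)(y_{t+1}−ȳ) = 8.0000
Denominator Σ(y_t−ȳ)² = 1430.0000
r_1 = 8.0000 / 1430.0000 = 0.006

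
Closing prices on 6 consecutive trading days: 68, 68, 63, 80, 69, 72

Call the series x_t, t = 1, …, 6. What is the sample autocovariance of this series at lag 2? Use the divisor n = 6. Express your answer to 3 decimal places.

Mean x̄ = (68 + 68 + 63 + 80 + 69 + 72)/6 = 70.0000
Deviations: -2.0000, -2.0000, -7.0000, 10.0000, -1.0000, 2.0000
Σ_{t=1}^{4}(x_t−x̄)(x_{t+2}−x̄) = 21.0000
γ_2 = 21.0000 / 6 = 3.500

3.500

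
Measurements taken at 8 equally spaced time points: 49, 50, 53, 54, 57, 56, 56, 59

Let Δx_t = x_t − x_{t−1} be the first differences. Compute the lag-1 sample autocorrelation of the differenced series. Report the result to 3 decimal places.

First differences Δx: 1, 3, 1, 3, -1, 0, 3
Mean of differences = 1.4286
Numerator Σ(Δx_t−Δx̄)(Δx_{t+1}−Δx̄) = -4.6122
Denominator Σ(Δx_t−Δx̄)² = 15.7143
r_1(Δx) = -4.6122 / 15.7143 = -0.294

-0.294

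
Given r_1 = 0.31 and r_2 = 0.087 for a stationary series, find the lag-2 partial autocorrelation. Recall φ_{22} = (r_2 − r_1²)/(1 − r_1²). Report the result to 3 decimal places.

φ_{22} = (r_2 − r_1²) / (1 − r_1²)
r_1² = (0.31)² = 0.0961
Numerator = 0.087 − 0.0961 = -0.0091; denominator = 1 − 0.0961 = 0.9039
φ_{22} = -0.0091 / 0.9039 = -0.010

-0.010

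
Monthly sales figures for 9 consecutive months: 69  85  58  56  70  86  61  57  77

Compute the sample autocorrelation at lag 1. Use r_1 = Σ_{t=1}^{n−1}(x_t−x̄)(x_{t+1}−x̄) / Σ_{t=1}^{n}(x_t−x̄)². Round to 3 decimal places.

-0.151

Mean x̄ = (69 + 85 + 58 + 56 + 70 + 86 + 61 + 57 + 77)/9 = 68.7778
Numerator Σ_{t=1}^{8}(x_t−x̄)(x_{t+1}−x̄) = -167.2716
Denominator Σ(x_t−x̄)² = 1107.5556
r_1 = -167.2716 / 1107.5556 = -0.151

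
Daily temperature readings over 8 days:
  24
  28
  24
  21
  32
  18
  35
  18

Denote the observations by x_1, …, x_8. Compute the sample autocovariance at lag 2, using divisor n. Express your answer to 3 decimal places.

16.125

Mean x̄ = (24 + 28 + 24 + 21 + 32 + 18 + 35 + 18)/8 = 25.0000
Σ_{t=1}^{6}(x_t−x̄)(x_{t+2}−x̄) = 129.0000
γ_2 = 129.0000 / 8 = 16.125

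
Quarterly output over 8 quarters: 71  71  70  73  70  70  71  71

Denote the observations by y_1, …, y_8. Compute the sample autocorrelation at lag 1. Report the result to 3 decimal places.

Mean ȳ = (71 + 71 + 70 + 73 + 70 + 70 + 71 + 71)/8 = 70.8750
Deviations from mean: 0.1250, 0.1250, -0.8750, 2.1250, -0.8750, -0.8750, 0.1250, 0.1250
Σ(y_t−ȳ)(y_{t+1}−ȳ) = (0.0156) + (-0.1094) + (-1.8594) + (-1.8594) + (0.7656) + (-0.1094) + (0.0156) = -3.1406
Denominator Σ(y_t−ȳ)² = 6.8750
r_1 = -3.1406 / 6.8750 = -0.457

-0.457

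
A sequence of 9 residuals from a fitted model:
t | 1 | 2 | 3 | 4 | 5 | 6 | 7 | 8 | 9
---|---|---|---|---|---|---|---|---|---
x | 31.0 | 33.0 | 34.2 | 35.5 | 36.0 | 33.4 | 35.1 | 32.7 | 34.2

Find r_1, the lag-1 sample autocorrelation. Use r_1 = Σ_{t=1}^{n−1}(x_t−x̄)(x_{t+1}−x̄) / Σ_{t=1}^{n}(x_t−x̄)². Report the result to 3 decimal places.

0.140

Mean x̄ = (31.0 + 33.0 + 34.2 + 35.5 + 36.0 + 33.4 + 35.1 + 32.7 + 34.2)/9 = 33.9000
Numerator Σ_{t=1}^{8}(x_t−x̄)(x_{t+1}−x̄) = 2.7300
Denominator Σ(x_t−x̄)² = 19.5000
r_1 = 2.7300 / 19.5000 = 0.140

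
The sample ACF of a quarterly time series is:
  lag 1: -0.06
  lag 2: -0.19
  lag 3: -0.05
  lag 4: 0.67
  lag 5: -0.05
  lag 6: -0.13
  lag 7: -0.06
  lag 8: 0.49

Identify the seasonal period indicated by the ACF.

4

The largest autocorrelation is r_4 = 0.67, with a weaker echo at lag 8 (0.49); the remaining lags stay at or below -0.05.
The dominant spike at lag 4 indicates a seasonal period of 4.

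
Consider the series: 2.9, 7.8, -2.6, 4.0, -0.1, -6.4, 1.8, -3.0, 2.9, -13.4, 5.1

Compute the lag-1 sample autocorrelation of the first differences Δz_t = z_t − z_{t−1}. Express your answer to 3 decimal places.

First differences Δz: 4.9, -10.4, 6.6, -4.1, -6.3, 8.2, -4.8, 5.9, -16.3, 18.5
Mean of differences = 0.2200
Numerator Σ(Δz_t−Δz̄)(Δz_{t+1}−Δz̄) = -633.2744
Denominator Σ(Δz_t−Δz̄)² = 964.7760
r_1(Δz) = -633.2744 / 964.7760 = -0.656

-0.656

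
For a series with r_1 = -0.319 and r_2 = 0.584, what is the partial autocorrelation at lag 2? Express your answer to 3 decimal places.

φ_{22} = (r_2 − r_1²) / (1 − r_1²)
r_1² = (-0.319)² = 0.101761
Numerator = 0.584 − 0.1018 = 0.4822; denominator = 1 − 0.1018 = 0.8982
φ_{22} = 0.4822 / 0.8982 = 0.537

0.537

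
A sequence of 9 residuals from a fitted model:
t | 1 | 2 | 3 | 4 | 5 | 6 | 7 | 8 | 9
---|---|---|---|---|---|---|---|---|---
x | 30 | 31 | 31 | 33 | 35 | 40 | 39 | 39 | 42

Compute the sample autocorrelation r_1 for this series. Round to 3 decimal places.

0.646

Mean x̄ = (30 + 31 + 31 + 33 + 35 + 40 + 39 + 39 + 42)/9 = 35.5556
Numerator Σ_{t=1}^{8}(x_t−x̄)(x_{t+1}−x̄) = 106.0247
Denominator Σ(x_t−x̄)² = 164.2222
r_1 = 106.0247 / 164.2222 = 0.646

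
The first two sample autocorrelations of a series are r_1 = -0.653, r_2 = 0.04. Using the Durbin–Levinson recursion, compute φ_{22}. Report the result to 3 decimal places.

-0.674

φ_{22} = (r_2 − r_1²) / (1 − r_1²)
r_1² = (-0.653)² = 0.426409
Numerator = 0.04 − 0.4264 = -0.3864; denominator = 1 − 0.4264 = 0.5736
φ_{22} = -0.3864 / 0.5736 = -0.674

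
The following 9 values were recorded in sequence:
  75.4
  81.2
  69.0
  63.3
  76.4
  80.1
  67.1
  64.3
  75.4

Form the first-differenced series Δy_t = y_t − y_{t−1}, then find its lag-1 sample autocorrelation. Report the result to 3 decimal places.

First differences Δy: 5.8, -12.2, -5.7, 13.1, 3.7, -13.0, -2.8, 11.1
Mean of differences = 0.0000
Numerator Σ(Δy_t−Δȳ)(Δy_{t+1}−Δȳ) = -70.2000
Denominator Σ(Δy_t−Δȳ)² = 700.3200
r_1(Δy) = -70.2000 / 700.3200 = -0.100

-0.100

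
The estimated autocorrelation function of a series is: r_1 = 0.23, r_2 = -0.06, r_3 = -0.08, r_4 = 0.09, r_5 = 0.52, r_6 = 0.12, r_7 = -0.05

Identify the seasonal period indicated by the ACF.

5

The largest autocorrelation is r_5 = 0.52; the remaining lags stay at or below 0.23.
The dominant spike at lag 5 indicates a seasonal period of 5.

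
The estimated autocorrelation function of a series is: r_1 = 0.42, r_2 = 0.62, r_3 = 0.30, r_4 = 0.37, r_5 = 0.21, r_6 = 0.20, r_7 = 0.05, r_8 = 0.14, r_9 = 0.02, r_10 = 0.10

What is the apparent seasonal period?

2

The largest autocorrelation is r_2 = 0.62; the remaining lags stay at or below 0.42.
The dominant spike at lag 2 indicates a seasonal period of 2.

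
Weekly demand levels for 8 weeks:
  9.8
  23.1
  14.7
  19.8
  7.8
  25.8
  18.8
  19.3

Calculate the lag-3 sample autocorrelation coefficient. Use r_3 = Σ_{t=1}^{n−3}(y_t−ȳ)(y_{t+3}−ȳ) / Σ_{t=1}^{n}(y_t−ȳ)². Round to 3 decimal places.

-0.407

Mean ȳ = (9.8 + 23.1 + 14.7 + 19.8 + 7.8 + 25.8 + 18.8 + 19.3)/8 = 17.3875
Σ(y_t−ȳ)(y_{t+3}−ȳ) = (-18.3048) + (-54.7686) + (-22.6086) + (3.4077) + (-18.3361) = -110.6105
Denominator Σ(y_t−ȳ)² = 271.5888
r_3 = -110.6105 / 271.5888 = -0.407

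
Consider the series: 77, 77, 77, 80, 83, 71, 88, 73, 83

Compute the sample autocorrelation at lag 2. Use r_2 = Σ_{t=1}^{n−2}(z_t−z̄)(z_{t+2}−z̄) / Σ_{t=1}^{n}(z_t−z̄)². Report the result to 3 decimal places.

0.473

Mean z̄ = (77 + 77 + 77 + 80 + 83 + 71 + 88 + 73 + 83)/9 = 78.7778
Σ(z_t−z̄)(z_{t+2}−z̄) = (3.1605) + (-2.1728) + (-7.5062) + (-9.5062) + (38.9383) + (44.9383) + (38.9383) = 106.7901
Denominator Σ(z_t−z̄)² = 225.5556
r_2 = 106.7901 / 225.5556 = 0.473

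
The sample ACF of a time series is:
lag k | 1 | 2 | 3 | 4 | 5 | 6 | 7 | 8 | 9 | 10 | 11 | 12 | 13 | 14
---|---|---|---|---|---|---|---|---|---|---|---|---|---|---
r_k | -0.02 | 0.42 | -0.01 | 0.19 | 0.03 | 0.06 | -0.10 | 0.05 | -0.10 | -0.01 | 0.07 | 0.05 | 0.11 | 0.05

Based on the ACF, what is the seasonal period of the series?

The largest autocorrelation is r_2 = 0.42, with a weaker echo at lag 4 (0.19); the remaining lags stay at or below 0.11.
The dominant spike at lag 2 indicates a seasonal period of 2.

2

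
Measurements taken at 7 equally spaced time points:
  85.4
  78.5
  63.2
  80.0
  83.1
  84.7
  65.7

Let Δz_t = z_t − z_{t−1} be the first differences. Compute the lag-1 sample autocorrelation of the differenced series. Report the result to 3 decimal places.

First differences Δz: -6.9, -15.3, 16.8, 3.1, 1.6, -19.0
Mean of differences = -3.2833
Numerator Σ(Δz_t−Δz̄)(Δz_{t+1}−Δz̄) = -115.2536
Denominator Σ(Δz_t−Δz̄)² = 872.4283
r_1(Δz) = -115.2536 / 872.4283 = -0.132

-0.132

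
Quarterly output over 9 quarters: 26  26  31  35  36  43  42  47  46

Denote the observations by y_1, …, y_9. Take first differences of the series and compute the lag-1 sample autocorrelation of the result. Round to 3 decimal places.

-0.658

First differences Δy: 0, 5, 4, 1, 7, -1, 5, -1
Mean of differences = 2.5000
Numerator Σ(Δy_t−Δȳ)(Δy_{t+1}−Δȳ) = -44.7500
Denominator Σ(Δy_t−Δȳ)² = 68.0000
r_1(Δy) = -44.7500 / 68.0000 = -0.658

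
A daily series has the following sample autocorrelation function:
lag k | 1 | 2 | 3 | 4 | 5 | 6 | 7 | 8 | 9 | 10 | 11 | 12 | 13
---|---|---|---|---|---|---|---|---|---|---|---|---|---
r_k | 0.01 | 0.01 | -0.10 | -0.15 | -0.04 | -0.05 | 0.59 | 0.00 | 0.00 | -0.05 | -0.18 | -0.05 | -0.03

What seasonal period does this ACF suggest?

7

The largest autocorrelation is r_7 = 0.59; the remaining lags stay at or below 0.01.
The dominant spike at lag 7 indicates a seasonal period of 7.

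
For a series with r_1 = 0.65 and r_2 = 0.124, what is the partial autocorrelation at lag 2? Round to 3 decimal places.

φ_{22} = (r_2 − r_1²) / (1 − r_1²)
r_1² = (0.65)² = 0.4225
Numerator = 0.124 − 0.4225 = -0.2985; denominator = 1 − 0.4225 = 0.5775
φ_{22} = -0.2985 / 0.5775 = -0.517

-0.517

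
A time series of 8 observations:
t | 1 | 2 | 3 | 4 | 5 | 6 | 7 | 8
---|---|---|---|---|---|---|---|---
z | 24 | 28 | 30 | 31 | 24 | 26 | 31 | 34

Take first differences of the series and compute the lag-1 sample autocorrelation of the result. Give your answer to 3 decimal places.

0.082

First differences Δz: 4, 2, 1, -7, 2, 5, 3
Mean of differences = 1.4286
Numerator Σ(Δz_t−Δz̄)(Δz_{t+1}−Δz̄) = 7.6735
Denominator Σ(Δz_t−Δz̄)² = 93.7143
r_1(Δz) = 7.6735 / 93.7143 = 0.082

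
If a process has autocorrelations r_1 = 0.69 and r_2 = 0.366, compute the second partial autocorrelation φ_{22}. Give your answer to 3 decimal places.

-0.210

φ_{22} = (r_2 − r_1²) / (1 − r_1²)
r_1² = (0.69)² = 0.4761
Numerator = 0.366 − 0.4761 = -0.1101; denominator = 1 − 0.4761 = 0.5239
φ_{22} = -0.1101 / 0.5239 = -0.210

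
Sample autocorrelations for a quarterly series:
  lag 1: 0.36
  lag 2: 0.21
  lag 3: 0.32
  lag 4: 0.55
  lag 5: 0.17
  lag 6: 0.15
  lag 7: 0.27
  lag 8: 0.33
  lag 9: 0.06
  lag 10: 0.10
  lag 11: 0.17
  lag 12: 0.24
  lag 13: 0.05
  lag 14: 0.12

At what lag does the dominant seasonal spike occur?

4

The largest autocorrelation is r_4 = 0.55; the remaining lags stay at or below 0.36. The elevated value at lag 1 (0.36), dropping to 0.21 at lag 2, reflects decaying short-term dependence rather than seasonality.
The dominant spike at lag 4 indicates a seasonal period of 4.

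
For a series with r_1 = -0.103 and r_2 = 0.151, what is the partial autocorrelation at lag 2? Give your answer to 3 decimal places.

0.142

φ_{22} = (r_2 − r_1²) / (1 − r_1²)
r_1² = (-0.103)² = 0.010609
Numerator = 0.151 − 0.0106 = 0.1404; denominator = 1 − 0.0106 = 0.9894
φ_{22} = 0.1404 / 0.9894 = 0.142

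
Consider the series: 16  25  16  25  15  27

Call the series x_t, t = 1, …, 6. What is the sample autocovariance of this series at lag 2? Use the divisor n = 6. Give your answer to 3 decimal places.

Mean x̄ = (16 + 25 + 16 + 25 + 15 + 27)/6 = 20.6667
Deviations: -4.6667, 4.3333, -4.6667, 4.3333, -5.6667, 6.3333
Σ_{t=1}^{4}(x_t−x̄)(x_{t+2}−x̄) = 94.4444
γ_2 = 94.4444 / 6 = 15.741

15.741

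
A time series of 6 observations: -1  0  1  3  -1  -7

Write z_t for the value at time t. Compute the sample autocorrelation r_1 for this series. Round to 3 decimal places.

Mean z̄ = (-1 + 0 + 1 + 3 − 1 − 7)/6 = -0.8333
Σ(z_t−z̄)(z_{t+1}−z̄) = (-0.1389) + (1.5278) + (7.0278) + (-0.6389) + (1.0278) = 8.8056
Denominator Σ(z_t−z̄)² = 56.8333
r_1 = 8.8056 / 56.8333 = 0.155

0.155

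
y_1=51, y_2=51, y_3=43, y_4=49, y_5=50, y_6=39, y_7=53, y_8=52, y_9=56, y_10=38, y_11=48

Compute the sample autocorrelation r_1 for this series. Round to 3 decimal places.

Mean ȳ = (51 + 51 + 43 + 49 + 50 + 39 + 53 + 52 + 56 + 38 + 48)/11 = 48.1818
Numerator Σ_{t=1}^{10}(y_t−ȳ)(y_{t+1}−ȳ) = -99.8512
Denominator Σ(y_t−ȳ)² = 333.6364
r_1 = -99.8512 / 333.6364 = -0.299

-0.299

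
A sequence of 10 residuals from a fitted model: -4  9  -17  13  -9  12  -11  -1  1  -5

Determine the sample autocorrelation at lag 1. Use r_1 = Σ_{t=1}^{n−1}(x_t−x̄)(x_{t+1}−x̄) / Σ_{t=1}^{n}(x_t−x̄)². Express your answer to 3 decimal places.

Mean x̄ = (-4 + 9 − 17 + 13 − 9 + 12 − 11 − 1 + 1 − 5)/10 = -1.2000
Numerator Σ_{t=1}^{9}(x_t−x̄)(x_{t+1}−x̄) = -767.0400
Denominator Σ(x_t−x̄)² = 913.6000
r_1 = -767.0400 / 913.6000 = -0.840

-0.840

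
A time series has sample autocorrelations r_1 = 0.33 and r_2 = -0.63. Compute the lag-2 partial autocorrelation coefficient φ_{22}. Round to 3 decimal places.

-0.829

φ_{22} = (r_2 − r_1²) / (1 − r_1²)
r_1² = (0.33)² = 0.1089
Numerator = -0.63 − 0.1089 = -0.7389; denominator = 1 − 0.1089 = 0.8911
φ_{22} = -0.7389 / 0.8911 = -0.829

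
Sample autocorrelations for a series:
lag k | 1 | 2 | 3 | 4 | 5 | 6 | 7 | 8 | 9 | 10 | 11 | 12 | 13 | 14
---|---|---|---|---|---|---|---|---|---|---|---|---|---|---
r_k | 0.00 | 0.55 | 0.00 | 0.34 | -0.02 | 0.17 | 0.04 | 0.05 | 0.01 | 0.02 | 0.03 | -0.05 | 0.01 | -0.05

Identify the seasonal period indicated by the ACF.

The largest autocorrelation is r_2 = 0.55, with weaker echoes at lags 4 (0.34) and 6 (0.17); the remaining lags stay at or below 0.05.
The dominant spike at lag 2 indicates a seasonal period of 2.

2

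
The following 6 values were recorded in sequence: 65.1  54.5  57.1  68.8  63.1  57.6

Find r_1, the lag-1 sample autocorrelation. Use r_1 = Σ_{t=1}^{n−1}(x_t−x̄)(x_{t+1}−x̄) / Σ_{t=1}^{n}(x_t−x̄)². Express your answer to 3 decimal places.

-0.149

Mean x̄ = (65.1 + 54.5 + 57.1 + 68.8 + 63.1 + 57.6)/6 = 61.0333
Σ(x_t−x̄)(x_{t+1}−x̄) = (-26.5689) + (25.6978) + (-30.5489) + (16.0511) + (-7.0956) = -22.4644
Denominator Σ(x_t−x̄)² = 151.0733
r_1 = -22.4644 / 151.0733 = -0.149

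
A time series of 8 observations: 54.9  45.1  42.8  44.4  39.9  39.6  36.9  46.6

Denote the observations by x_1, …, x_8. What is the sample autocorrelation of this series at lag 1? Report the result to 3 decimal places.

Mean x̄ = (54.9 + 45.1 + 42.8 + 44.4 + 39.9 + 39.6 + 36.9 + 46.6)/8 = 43.7750
Deviations from mean: 11.1250, 1.3250, -0.9750, 0.6250, -3.8750, -4.1750, -6.8750, 2.8250
Σ(x_t−x̄)(x_{t+1}−x̄) = (14.7406) + (-1.2919) + (-0.6094) + (-2.4219) + (16.1781) + (28.7031) + (-19.4219) = 35.8769
Denominator Σ(x_t−x̄)² = 214.5550
r_1 = 35.8769 / 214.5550 = 0.167

0.167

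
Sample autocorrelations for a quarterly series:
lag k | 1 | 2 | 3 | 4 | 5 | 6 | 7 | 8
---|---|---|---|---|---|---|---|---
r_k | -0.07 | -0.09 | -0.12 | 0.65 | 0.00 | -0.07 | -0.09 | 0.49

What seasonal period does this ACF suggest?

The largest autocorrelation is r_4 = 0.65, with a weaker echo at lag 8 (0.49); the remaining lags stay at or below 0.00.
The dominant spike at lag 4 indicates a seasonal period of 4.

4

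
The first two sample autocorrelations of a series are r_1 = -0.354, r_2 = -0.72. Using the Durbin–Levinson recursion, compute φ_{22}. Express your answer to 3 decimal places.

φ_{22} = (r_2 − r_1²) / (1 − r_1²)
r_1² = (-0.354)² = 0.125316
Numerator = -0.72 − 0.1253 = -0.8453; denominator = 1 − 0.1253 = 0.8747
φ_{22} = -0.8453 / 0.8747 = -0.966

-0.966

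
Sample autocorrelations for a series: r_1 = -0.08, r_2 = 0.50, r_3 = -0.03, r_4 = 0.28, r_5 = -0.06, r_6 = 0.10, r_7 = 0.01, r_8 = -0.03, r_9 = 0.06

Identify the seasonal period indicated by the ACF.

The largest autocorrelation is r_2 = 0.50, with a weaker echo at lag 4 (0.28); the remaining lags stay at or below 0.10.
The dominant spike at lag 2 indicates a seasonal period of 2.

2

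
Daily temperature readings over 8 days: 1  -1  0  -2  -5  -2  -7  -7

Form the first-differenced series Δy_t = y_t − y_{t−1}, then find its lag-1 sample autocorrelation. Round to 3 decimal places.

First differences Δy: -2, 1, -2, -3, 3, -5, 0
Mean of differences = -1.1429
Numerator Σ(Δy_t−Δȳ)(Δy_{t+1}−Δȳ) = -30.1633
Denominator Σ(Δy_t−Δȳ)² = 42.8571
r_1(Δy) = -30.1633 / 42.8571 = -0.704

-0.704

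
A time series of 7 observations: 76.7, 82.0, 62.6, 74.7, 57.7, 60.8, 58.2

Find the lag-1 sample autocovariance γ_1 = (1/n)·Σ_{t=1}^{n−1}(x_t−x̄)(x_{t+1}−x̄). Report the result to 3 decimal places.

12.067

Mean x̄ = (76.7 + 82.0 + 62.6 + 74.7 + 57.7 + 60.8 + 58.2)/7 = 67.5286
Σ_{t=1}^{6}(x_t−x̄)(x_{t+1}−x̄) = 84.4706
γ_1 = 84.4706 / 7 = 12.067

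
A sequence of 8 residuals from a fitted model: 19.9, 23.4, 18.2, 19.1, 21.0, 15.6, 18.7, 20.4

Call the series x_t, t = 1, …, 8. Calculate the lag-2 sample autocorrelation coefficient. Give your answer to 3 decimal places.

-0.195

Mean x̄ = (19.9 + 23.4 + 18.2 + 19.1 + 21.0 + 15.6 + 18.7 + 20.4)/8 = 19.5375
Deviations from mean: 0.3625, 3.8625, -1.3375, -0.4375, 1.4625, -3.9375, -0.8375, 0.8625
Σ(x_t−x̄)(x_{t+2}−x̄) = (-0.4848) + (-1.6898) + (-1.9561) + (1.7227) + (-1.2248) + (-3.3961) = -7.0291
Denominator Σ(x_t−x̄)² = 36.1188
r_2 = -7.0291 / 36.1188 = -0.195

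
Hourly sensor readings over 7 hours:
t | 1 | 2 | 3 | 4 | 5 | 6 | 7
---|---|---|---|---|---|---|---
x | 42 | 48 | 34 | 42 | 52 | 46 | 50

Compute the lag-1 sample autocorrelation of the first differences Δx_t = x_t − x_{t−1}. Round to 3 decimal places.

First differences Δx: 6, -14, 8, 10, -6, 4
Mean of differences = 1.3333
Numerator Σ(Δx_t−Δx̄)(Δx_{t+1}−Δx̄) = -199.1111
Denominator Σ(Δx_t−Δx̄)² = 437.3333
r_1(Δx) = -199.1111 / 437.3333 = -0.455

-0.455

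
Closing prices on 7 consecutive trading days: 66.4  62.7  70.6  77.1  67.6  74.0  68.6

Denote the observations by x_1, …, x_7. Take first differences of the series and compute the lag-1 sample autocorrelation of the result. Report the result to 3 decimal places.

-0.501

First differences Δx: -3.7, 7.9, 6.5, -9.5, 6.4, -5.4
Mean of differences = 0.3667
Numerator Σ(Δx_t−Δx̄)(Δx_{t+1}−Δx̄) = -139.2678
Denominator Σ(Δx_t−Δx̄)² = 277.9133
r_1(Δx) = -139.2678 / 277.9133 = -0.501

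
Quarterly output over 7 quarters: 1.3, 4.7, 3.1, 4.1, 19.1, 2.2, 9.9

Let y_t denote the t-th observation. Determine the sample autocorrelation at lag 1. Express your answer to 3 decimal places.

Mean ȳ = (1.3 + 4.7 + 3.1 + 4.1 + 19.1 + 2.2 + 9.9)/7 = 6.3429
Σ(y_t−ȳ)(y_{t+1}−ȳ) = (8.2847) + (5.3276) + (7.2733) + (-28.6124) + (-52.8510) + (-14.7367) = -75.3147
Denominator Σ(y_t−ȳ)² = 236.2371
r_1 = -75.3147 / 236.2371 = -0.319

-0.319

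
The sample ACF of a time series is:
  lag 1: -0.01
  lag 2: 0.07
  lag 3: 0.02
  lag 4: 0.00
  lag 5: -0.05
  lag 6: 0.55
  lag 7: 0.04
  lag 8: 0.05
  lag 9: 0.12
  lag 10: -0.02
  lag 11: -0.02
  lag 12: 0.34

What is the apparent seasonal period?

The largest autocorrelation is r_6 = 0.55, with a weaker echo at lag 12 (0.34); the remaining lags stay at or below 0.12.
The dominant spike at lag 6 indicates a seasonal period of 6.

6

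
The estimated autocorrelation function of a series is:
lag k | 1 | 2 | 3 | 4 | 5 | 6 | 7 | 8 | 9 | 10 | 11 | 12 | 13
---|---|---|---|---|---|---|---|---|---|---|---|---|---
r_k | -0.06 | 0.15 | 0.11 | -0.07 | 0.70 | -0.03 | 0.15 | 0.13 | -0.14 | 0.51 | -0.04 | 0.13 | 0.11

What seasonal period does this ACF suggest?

5

The largest autocorrelation is r_5 = 0.70, with a weaker echo at lag 10 (0.51); the remaining lags stay at or below 0.15.
The dominant spike at lag 5 indicates a seasonal period of 5.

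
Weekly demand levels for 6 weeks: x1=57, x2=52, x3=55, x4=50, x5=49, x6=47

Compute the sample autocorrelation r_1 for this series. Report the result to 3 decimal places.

Mean x̄ = (57 + 52 + 55 + 50 + 49 + 47)/6 = 51.6667
Numerator Σ_{t=1}^{5}(x_t−x̄)(x_{t+1}−x̄) = 14.2222
Denominator Σ(x_t−x̄)² = 71.3333
r_1 = 14.2222 / 71.3333 = 0.199

0.199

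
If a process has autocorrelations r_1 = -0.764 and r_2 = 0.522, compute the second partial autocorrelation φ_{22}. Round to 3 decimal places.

-0.148

φ_{22} = (r_2 − r_1²) / (1 − r_1²)
r_1² = (-0.764)² = 0.583696
Numerator = 0.522 − 0.5837 = -0.0617; denominator = 1 − 0.5837 = 0.4163
φ_{22} = -0.0617 / 0.4163 = -0.148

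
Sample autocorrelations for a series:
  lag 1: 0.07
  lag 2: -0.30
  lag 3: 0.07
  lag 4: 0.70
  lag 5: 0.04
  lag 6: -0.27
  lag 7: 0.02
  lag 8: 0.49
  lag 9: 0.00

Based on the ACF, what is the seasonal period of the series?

The largest autocorrelation is r_4 = 0.70, with a weaker echo at lag 8 (0.49); the remaining lags stay at or below 0.07.
The dominant spike at lag 4 indicates a seasonal period of 4.

4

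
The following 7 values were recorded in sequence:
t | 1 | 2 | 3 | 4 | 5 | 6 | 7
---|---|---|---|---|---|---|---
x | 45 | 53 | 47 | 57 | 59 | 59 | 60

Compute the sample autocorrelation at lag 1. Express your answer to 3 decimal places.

Mean x̄ = (45 + 53 + 47 + 57 + 59 + 59 + 60)/7 = 54.2857
Deviations from mean: -9.2857, -1.2857, -7.2857, 2.7143, 4.7143, 4.7143, 5.7143
Numerator Σ_{t=1}^{6}(x_t−x̄)(x_{t+1}−x̄) = 63.4898
Denominator Σ(x_t−x̄)² = 225.4286
r_1 = 63.4898 / 225.4286 = 0.282

0.282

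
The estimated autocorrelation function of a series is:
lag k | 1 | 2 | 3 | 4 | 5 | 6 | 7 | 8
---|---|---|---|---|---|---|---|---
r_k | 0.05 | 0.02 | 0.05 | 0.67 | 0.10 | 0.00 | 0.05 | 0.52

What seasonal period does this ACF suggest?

The largest autocorrelation is r_4 = 0.67, with a weaker echo at lag 8 (0.52); the remaining lags stay at or below 0.10.
The dominant spike at lag 4 indicates a seasonal period of 4.

4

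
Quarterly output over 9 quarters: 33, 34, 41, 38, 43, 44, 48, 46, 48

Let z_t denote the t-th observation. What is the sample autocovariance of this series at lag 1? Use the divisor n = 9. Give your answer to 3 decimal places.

15.765

Mean z̄ = (33 + 34 + 41 + 38 + 43 + 44 + 48 + 46 + 48)/9 = 41.6667
Σ_{t=1}^{8}(z_t−z̄)(z_{t+1}−z̄) = 141.8889
γ_1 = 141.8889 / 9 = 15.765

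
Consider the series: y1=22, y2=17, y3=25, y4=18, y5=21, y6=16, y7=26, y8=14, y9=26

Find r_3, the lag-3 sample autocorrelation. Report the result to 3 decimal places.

-0.409

Mean ȳ = (22 + 17 + 25 + 18 + 21 + 16 + 26 + 14 + 26)/9 = 20.5556
Numerator Σ_{t=1}^{6}(y_t−ȳ)(y_{t+3}−ȳ) = -67.1481
Denominator Σ(y_t−ȳ)² = 164.2222
r_3 = -67.1481 / 164.2222 = -0.409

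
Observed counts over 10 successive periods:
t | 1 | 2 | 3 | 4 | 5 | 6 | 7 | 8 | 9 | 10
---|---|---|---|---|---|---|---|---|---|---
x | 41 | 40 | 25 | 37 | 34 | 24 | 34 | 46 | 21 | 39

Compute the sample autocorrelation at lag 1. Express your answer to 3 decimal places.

Mean x̄ = (41 + 40 + 25 + 37 + 34 + 24 + 34 + 46 + 21 + 39)/10 = 34.1000
Numerator Σ_{t=1}^{9}(x_t−x̄)(x_{t+1}−x̄) = -258.9100
Denominator Σ(x_t−x̄)² = 612.9000
r_1 = -258.9100 / 612.9000 = -0.422

-0.422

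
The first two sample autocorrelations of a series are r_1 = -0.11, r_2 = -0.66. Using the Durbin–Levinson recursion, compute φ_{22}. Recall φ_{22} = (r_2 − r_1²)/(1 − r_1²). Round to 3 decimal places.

φ_{22} = (r_2 − r_1²) / (1 − r_1²)
r_1² = (-0.11)² = 0.0121
Numerator = -0.66 − 0.0121 = -0.6721; denominator = 1 − 0.0121 = 0.9879
φ_{22} = -0.6721 / 0.9879 = -0.680

-0.680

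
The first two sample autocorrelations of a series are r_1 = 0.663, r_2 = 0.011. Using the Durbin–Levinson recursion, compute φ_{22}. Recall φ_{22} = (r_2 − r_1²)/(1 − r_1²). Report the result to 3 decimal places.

φ_{22} = (r_2 − r_1²) / (1 − r_1²)
r_1² = (0.663)² = 0.439569
Numerator = 0.011 − 0.4396 = -0.4286; denominator = 1 − 0.4396 = 0.5604
φ_{22} = -0.4286 / 0.5604 = -0.765

-0.765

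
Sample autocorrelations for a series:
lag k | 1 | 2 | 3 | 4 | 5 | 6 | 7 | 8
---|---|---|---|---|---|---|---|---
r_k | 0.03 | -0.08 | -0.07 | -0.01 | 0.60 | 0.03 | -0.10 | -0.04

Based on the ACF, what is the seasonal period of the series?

The largest autocorrelation is r_5 = 0.60; the remaining lags stay at or below 0.03.
The dominant spike at lag 5 indicates a seasonal period of 5.

5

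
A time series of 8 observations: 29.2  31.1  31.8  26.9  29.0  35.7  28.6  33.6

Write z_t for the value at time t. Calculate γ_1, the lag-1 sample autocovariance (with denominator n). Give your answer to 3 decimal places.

Mean z̄ = (29.2 + 31.1 + 31.8 + 26.9 + 29.0 + 35.7 + 28.6 + 33.6)/8 = 30.7375
Σ_{t=1}^{7}(z_t−z̄)(z_{t+1}−z̄) = -22.9302
γ_1 = -22.9302 / 8 = -2.866

-2.866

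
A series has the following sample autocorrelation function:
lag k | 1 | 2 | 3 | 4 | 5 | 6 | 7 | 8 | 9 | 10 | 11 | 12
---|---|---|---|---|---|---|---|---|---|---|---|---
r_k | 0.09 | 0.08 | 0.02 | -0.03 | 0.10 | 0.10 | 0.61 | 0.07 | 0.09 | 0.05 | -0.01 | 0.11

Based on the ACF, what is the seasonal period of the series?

7

The largest autocorrelation is r_7 = 0.61; the remaining lags stay at or below 0.11.
The dominant spike at lag 7 indicates a seasonal period of 7.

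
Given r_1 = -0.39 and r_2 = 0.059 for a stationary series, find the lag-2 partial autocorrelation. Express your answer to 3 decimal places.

φ_{22} = (r_2 − r_1²) / (1 − r_1²)
r_1² = (-0.39)² = 0.1521
Numerator = 0.059 − 0.1521 = -0.0931; denominator = 1 − 0.1521 = 0.8479
φ_{22} = -0.0931 / 0.8479 = -0.110

-0.110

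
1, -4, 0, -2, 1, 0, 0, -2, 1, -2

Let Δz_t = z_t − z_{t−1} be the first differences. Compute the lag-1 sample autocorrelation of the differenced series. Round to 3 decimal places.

First differences Δz: -5, 4, -2, 3, -1, 0, -2, 3, -3
Mean of differences = -0.3333
Numerator Σ(Δz_t−Δz̄)(Δz_{t+1}−Δz̄) = -50.4444
Denominator Σ(Δz_t−Δz̄)² = 76.0000
r_1(Δz) = -50.4444 / 76.0000 = -0.664

-0.664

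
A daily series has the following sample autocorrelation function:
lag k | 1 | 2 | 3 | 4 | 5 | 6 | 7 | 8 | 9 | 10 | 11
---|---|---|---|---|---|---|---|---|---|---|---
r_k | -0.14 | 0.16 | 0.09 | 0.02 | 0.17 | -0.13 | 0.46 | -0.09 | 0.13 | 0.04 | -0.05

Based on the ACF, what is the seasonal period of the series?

7

The largest autocorrelation is r_7 = 0.46; the remaining lags stay at or below 0.17.
The dominant spike at lag 7 indicates a seasonal period of 7.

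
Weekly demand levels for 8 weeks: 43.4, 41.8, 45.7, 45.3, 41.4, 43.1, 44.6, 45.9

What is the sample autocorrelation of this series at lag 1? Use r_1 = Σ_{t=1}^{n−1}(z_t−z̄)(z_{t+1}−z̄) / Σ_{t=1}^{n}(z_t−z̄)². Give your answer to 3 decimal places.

Mean z̄ = (43.4 + 41.8 + 45.7 + 45.3 + 41.4 + 43.1 + 44.6 + 45.9)/8 = 43.9000
Deviations from mean: -0.5000, -2.1000, 1.8000, 1.4000, -2.5000, -0.8000, 0.7000, 2.0000
Σ(z_t−z̄)(z_{t+1}−z̄) = (1.0500) + (-3.7800) + (2.5200) + (-3.5000) + (2.0000) + (-0.5600) + (1.4000) = -0.8700
Denominator Σ(z_t−z̄)² = 21.2400
r_1 = -0.8700 / 21.2400 = -0.041

-0.041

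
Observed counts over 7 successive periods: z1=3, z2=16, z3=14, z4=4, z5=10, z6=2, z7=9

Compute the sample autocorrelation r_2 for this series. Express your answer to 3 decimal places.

-0.139

Mean z̄ = (3 + 16 + 14 + 4 + 10 + 2 + 9)/7 = 8.2857
Σ(z_t−z̄)(z_{t+2}−z̄) = (-30.2041) + (-33.0612) + (9.7959) + (26.9388) + (1.2245) = -25.3061
Denominator Σ(z_t−z̄)² = 181.4286
r_2 = -25.3061 / 181.4286 = -0.139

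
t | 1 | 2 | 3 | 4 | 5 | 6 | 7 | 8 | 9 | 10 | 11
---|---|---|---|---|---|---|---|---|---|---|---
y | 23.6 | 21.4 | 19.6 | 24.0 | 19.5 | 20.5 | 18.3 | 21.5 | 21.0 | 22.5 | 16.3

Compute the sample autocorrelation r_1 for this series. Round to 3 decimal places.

-0.286

Mean ȳ = (23.6 + 21.4 + 19.6 + 24.0 + 19.5 + 20.5 + 18.3 + 21.5 + 21.0 + 22.5 + 16.3)/11 = 20.7455
Numerator Σ_{t=1}^{10}(y_t−ȳ)(y_{t+1}−ȳ) = -14.7630
Denominator Σ(y_t−ȳ)² = 51.5473
r_1 = -14.7630 / 51.5473 = -0.286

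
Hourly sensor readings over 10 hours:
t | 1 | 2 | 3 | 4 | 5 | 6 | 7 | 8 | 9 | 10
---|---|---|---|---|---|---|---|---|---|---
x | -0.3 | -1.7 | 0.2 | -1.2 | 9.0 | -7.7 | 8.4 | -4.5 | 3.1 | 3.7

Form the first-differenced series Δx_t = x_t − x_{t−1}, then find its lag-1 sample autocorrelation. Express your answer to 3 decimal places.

-0.874

First differences Δx: -1.4, 1.9, -1.4, 10.2, -16.7, 16.1, -12.9, 7.6, 0.6
Mean of differences = 0.4444
Numerator Σ(Δx_t−Δx̄)(Δx_{t+1}−Δx̄) = -762.3109
Denominator Σ(Δx_t−Δx̄)² = 872.4222
r_1(Δx) = -762.3109 / 872.4222 = -0.874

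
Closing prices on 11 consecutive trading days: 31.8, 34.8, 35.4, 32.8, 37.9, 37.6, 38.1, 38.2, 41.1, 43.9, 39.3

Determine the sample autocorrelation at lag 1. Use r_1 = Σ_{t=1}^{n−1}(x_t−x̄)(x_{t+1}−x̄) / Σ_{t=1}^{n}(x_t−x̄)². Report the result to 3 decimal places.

0.539

Mean x̄ = (31.8 + 34.8 + 35.4 + 32.8 + 37.9 + 37.6 + 38.1 + 38.2 + 41.1 + 43.9 + 39.3)/11 = 37.3545
Numerator Σ_{t=1}^{10}(x_t−x̄)(x_{t+1}−x̄) = 66.9634
Denominator Σ(x_t−x̄)² = 124.2273
r_1 = 66.9634 / 124.2273 = 0.539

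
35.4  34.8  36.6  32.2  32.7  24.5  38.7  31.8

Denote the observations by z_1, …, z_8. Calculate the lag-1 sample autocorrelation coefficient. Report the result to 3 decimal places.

-0.353

Mean z̄ = (35.4 + 34.8 + 36.6 + 32.2 + 32.7 + 24.5 + 38.7 + 31.8)/8 = 33.3375
Deviations from mean: 2.0625, 1.4625, 3.2625, -1.1375, -0.6375, -8.8375, 5.3625, -1.5375
Σ(z_t−z̄)(z_{t+1}−z̄) = (3.0164) + (4.7714) + (-3.7111) + (0.7252) + (5.6339) + (-47.3911) + (-8.2448) = -45.2002
Denominator Σ(z_t−z̄)² = 127.9588
r_1 = -45.2002 / 127.9588 = -0.353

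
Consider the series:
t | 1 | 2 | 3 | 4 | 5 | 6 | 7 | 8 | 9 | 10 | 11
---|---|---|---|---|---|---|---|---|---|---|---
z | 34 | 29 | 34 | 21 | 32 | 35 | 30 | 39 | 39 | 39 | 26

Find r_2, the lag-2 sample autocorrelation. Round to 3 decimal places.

0.043

Mean z̄ = (34 + 29 + 34 + 21 + 32 + 35 + 30 + 39 + 39 + 39 + 26)/11 = 32.5455
Numerator Σ_{t=1}^{9}(z_t−z̄)(z_{t+2}−z̄) = 14.1322
Denominator Σ(z_t−z̄)² = 330.7273
r_2 = 14.1322 / 330.7273 = 0.043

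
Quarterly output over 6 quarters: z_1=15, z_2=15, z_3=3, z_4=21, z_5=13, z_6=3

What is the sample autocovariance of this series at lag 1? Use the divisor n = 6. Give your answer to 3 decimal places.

-16.296

Mean z̄ = (15 + 15 + 3 + 21 + 13 + 3)/6 = 11.6667
Deviations: 3.3333, 3.3333, -8.6667, 9.3333, 1.3333, -8.6667
Σ_{t=1}^{5}(z_t−z̄)(z_{t+1}−z̄) = -97.7778
γ_1 = -97.7778 / 6 = -16.296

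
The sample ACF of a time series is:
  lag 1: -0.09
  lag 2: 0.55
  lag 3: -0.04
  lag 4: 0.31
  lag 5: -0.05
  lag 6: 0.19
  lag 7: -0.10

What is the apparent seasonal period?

2

The largest autocorrelation is r_2 = 0.55, with weaker echoes at lags 4 (0.31) and 6 (0.19); the remaining lags stay at or below -0.04.
The dominant spike at lag 2 indicates a seasonal period of 2.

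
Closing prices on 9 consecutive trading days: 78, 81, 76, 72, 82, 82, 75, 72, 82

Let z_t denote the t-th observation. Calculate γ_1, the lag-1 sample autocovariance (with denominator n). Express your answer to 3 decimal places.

-2.376

Mean z̄ = (78 + 81 + 76 + 72 + 82 + 82 + 75 + 72 + 82)/9 = 77.7778
Σ_{t=1}^{8}(z_t−z̄)(z_{t+1}−z̄) = -21.3827
γ_1 = -21.3827 / 9 = -2.376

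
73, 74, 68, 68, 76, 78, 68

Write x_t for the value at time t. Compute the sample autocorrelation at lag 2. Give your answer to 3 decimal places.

-0.643

Mean x̄ = (73 + 74 + 68 + 68 + 76 + 78 + 68)/7 = 72.1429
Deviations from mean: 0.8571, 1.8571, -4.1429, -4.1429, 3.8571, 5.8571, -4.1429
Numerator Σ_{t=1}^{5}(x_t−x̄)(x_{t+2}−x̄) = -67.4694
Denominator Σ(x_t−x̄)² = 104.8571
r_2 = -67.4694 / 104.8571 = -0.643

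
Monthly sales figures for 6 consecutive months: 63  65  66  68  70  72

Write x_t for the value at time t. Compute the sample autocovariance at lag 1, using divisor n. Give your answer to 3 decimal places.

Mean x̄ = (63 + 65 + 66 + 68 + 70 + 72)/6 = 67.3333
Σ_{t=1}^{5}(x_t−x̄)(x_{t+1}−x̄) = 26.5556
γ_1 = 26.5556 / 6 = 4.426

4.426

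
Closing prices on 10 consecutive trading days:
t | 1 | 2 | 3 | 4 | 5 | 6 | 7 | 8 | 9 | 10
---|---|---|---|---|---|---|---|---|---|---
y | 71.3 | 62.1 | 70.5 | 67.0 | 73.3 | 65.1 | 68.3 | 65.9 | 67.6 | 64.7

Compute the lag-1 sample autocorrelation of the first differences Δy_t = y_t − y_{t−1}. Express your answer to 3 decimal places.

First differences Δy: -9.2, 8.4, -3.5, 6.3, -8.2, 3.2, -2.4, 1.7, -2.9
Mean of differences = -0.7333
Numerator Σ(Δy_t−Δȳ)(Δy_{t+1}−Δȳ) = -219.8244
Denominator Σ(Δy_t−Δȳ)² = 296.8400
r_1(Δy) = -219.8244 / 296.8400 = -0.741

-0.741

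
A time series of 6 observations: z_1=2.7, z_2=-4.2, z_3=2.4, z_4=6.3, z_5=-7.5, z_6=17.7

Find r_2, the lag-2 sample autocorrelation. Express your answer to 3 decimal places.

Mean z̄ = (2.7 − 4.2 + 2.4 + 6.3 − 7.5 + 17.7)/6 = 2.9000
Σ(z_t−z̄)(z_{t+2}−z̄) = (0.1000) + (-24.1400) + (5.2000) + (50.3200) = 31.4800
Denominator Σ(z_t−z̄)² = 389.4600
r_2 = 31.4800 / 389.4600 = 0.081

0.081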